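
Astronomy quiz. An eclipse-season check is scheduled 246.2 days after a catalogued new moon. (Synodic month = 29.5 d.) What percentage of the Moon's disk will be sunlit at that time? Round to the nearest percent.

246.2 d spans 8 complete synodic months (8 × 29.5 = 236.00 d) plus 10.20 d.
Phase angle: θ = 360°·(10.20 d)/(29.5 d) = 124.5°.
With cos θ = (-0.566), the lit fraction is (1 − (-0.566))/2 ≈ 0.783, so 78%.

78%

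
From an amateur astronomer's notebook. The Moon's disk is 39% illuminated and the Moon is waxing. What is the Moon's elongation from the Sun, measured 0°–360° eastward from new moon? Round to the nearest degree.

Invert f = (1 − cos θ)/2 to get cos θ = 1 − 2(0.39) = 0.220, hence θ₀ = arccos 0.220 = 77.3°.
Waxing ⇒ before full, so θ = 77.3°.

77°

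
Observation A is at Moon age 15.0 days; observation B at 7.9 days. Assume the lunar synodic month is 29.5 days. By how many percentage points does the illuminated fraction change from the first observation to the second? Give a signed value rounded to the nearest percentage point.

-44 pp

θ₁ = 360° × 15.0/29.5 = 183.1°, f₁ = (1 − cos θ₁)/2 = 0.999.
θ₂ = 360° × 7.9/29.5 = 96.4°, f₂ = (1 − cos θ₂)/2 = 0.556.
Change = f₂ − f₁ = -0.443 → -44 percentage points.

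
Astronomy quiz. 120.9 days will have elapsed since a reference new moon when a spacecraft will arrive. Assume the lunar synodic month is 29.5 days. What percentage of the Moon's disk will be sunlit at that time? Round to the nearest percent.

9%

Reduce mod P: 120.9 − 4×29.5 = 2.90 d into the current lunation.
The Moon has covered 2.90/29.5 of its cycle, so θ ≈ 360° × 2.90/29.5 = 35.4°.
Illuminated fraction = (1 − cos 35.4°)/2 = (1 − 0.815)/2 ≈ 0.092, so 9%.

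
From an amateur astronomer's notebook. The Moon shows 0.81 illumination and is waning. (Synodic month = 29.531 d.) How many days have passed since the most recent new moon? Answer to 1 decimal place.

From f = (1 − cos θ)/2: cos θ = 1 − 2×0.81 = -0.620; arccos → 128.3°.
A waning Moon lies in 180°–360°, so θ = 360° − 128.3° = 231.7°.
That fraction of the synodic month is 231.7/360 × 29.531 d ≈ 19.01 d.

19.0 days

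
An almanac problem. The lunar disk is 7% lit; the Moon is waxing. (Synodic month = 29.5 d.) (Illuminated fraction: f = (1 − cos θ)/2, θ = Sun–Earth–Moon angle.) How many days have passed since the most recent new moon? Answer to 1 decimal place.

From f = (1 − cos θ)/2: cos θ = 1 − 2×0.07 = 0.860; arccos → 30.7°.
Before full moon the principal value applies: θ = 30.7°.
Age = 29.5 × 30.7°/360° ≈ 2.51 days.

2.5 days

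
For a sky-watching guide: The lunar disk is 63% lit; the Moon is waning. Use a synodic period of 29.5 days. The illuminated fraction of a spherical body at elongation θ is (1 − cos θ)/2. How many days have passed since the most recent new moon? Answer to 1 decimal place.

From f = (1 − cos θ)/2: cos θ = 1 − 2×0.63 = -0.260; arccos → 105.1°.
Waning ⇒ past full, so θ = 360° − 105.1° = 254.9°.
Age = 29.5 × 254.9°/360° ≈ 20.89 days.

20.9 days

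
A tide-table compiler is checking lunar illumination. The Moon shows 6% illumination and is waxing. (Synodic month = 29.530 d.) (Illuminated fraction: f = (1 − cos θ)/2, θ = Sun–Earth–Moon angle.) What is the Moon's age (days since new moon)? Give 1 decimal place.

2.3 days

cos θ = 1 − 2f = 0.880, giving a principal value of 28.4°.
Before full moon the principal value applies: θ = 28.4°.
Age = 29.530 × 28.4°/360° ≈ 2.33 days.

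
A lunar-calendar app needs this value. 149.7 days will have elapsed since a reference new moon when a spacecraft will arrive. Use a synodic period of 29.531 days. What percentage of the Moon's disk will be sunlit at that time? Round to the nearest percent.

5%

149.7/29.531 = 5.069 lunations, so 5 complete cycles and 2.04 d into the next.
The Moon has covered 2.04/29.531 of its cycle, so θ ≈ 360° × 2.04/29.531 = 24.9°.
cos 24.9° = 0.907, so f = (1 − 0.907)/2 = 0.047, so 5%.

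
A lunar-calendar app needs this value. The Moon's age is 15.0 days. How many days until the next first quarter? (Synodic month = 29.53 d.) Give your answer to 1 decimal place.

First quarter is 0.25 of the way through the cycle: age 0.25 × 29.53 = 7.383 d.
Already past this cycle's first quarter; the next is at 7.383 + 29.53 = 36.913 d, so 36.913 − 15.0 = 21.913 days.

21.9 days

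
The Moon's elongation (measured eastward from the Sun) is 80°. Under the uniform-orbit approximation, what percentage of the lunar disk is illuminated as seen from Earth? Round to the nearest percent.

Half-versine of 80°: (1 − 0.174)/2 = 0.413, i.e. 41%.

41%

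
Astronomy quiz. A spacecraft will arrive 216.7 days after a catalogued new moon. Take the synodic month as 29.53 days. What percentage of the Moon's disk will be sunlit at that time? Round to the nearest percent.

Reduce mod P: 216.7 − 7×29.53 = 9.99 d into the current lunation.
Elongation θ = 360° × 9.99/29.53 ≈ 121.8°.
Illuminated fraction = (1 − cos 121.8°)/2 = (1 − (-0.527))/2 ≈ 0.763, so 76%.

76%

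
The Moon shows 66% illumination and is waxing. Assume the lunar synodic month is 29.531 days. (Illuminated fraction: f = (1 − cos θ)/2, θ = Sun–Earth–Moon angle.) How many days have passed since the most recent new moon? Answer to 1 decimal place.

8.9 days

From f = (1 − cos θ)/2: cos θ = 1 − 2×0.66 = -0.320; arccos → 108.7°.
Waxing ⇒ before full, so θ = 108.7°.
Age = 29.531 × 108.7°/360° ≈ 8.91 days.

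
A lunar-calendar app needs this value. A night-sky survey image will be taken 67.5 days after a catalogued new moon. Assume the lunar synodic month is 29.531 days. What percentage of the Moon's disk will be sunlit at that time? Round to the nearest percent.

61%

Reduce mod P: 67.5 − 2×29.531 = 8.44 d into the current lunation.
The Moon has covered 8.44/29.531 of its cycle, so θ ≈ 360° × 8.44/29.531 = 102.9°.
Illuminated fraction = (1 − cos 102.9°)/2 = (1 − (-0.223))/2 ≈ 0.611, so 61%.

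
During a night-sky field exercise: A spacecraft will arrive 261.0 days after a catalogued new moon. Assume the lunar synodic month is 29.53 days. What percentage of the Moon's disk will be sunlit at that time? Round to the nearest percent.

261.0/29.53 = 8.838 lunations, so 8 complete cycles and 24.76 d into the next.
The Moon has covered 24.76/29.53 of its cycle, so θ ≈ 360° × 24.76/29.53 = 301.8°.
Illuminated fraction = (1 − cos 301.8°)/2 = (1 − 0.528)/2 ≈ 0.236, so 24%.

24%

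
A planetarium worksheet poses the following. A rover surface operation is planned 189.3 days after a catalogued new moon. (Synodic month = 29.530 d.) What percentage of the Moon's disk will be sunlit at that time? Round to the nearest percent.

92%

Reduce mod P: 189.3 − 6×29.530 = 12.12 d into the current lunation.
The Moon has covered 12.12/29.530 of its cycle, so θ ≈ 360° × 12.12/29.530 = 147.8°.
cos 147.8° = (-0.846), so f = (1 − (-0.846))/2 = 0.923, so 92%.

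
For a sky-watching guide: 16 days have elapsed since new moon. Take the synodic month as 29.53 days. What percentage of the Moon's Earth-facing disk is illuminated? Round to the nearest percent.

The Moon has covered 16/29.53 of its cycle, so θ ≈ 360° × 16/29.53 = 195.1°.
Illuminated fraction = (1 − cos 195.1°)/2 = (1 − (-0.966))/2 ≈ 0.983, so 98%.

98%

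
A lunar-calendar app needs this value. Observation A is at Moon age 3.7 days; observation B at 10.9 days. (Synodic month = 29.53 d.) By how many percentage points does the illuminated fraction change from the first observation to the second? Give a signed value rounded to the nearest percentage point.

+69 pp

θ₁ = 360° × 3.7/29.53 = 45.1°, f₁ = (1 − cos θ₁)/2 = 0.147.
θ₂ = 360° × 10.9/29.53 = 132.9°, f₂ = (1 − cos θ₂)/2 = 0.840.
Change = f₂ − f₁ = +0.693 → +69 percentage points.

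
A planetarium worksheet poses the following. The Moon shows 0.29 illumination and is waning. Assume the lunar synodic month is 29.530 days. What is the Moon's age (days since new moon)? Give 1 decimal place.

24.2 days

Invert f = (1 − cos θ)/2 to get cos θ = 1 − 2(0.29) = 0.420, hence θ₀ = arccos 0.420 = 65.2°.
Waning ⇒ past full, so θ = 360° − 65.2° = 294.8°.
At 360°/29.530 d per day, 294.8° corresponds to 24.18 days.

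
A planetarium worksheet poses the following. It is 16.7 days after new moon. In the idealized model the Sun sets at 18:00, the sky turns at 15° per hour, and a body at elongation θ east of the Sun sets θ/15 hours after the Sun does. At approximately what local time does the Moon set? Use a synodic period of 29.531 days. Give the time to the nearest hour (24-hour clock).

08:00

Phase angle: θ = 360°·(16.7 d)/(29.531 d) = 203.6°.
The Moon trails the Sun by θ/15 = 203.6/15 ≈ 13.57 hours.
18:00 + 13.57 h ≈ 07:34 → 08:00 to the nearest hour.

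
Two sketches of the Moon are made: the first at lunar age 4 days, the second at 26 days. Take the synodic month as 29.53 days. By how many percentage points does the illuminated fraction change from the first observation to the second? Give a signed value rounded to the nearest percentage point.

-4 pp

θ₁ = 360° × 4/29.53 = 48.8°, f₁ = (1 − cos θ₁)/2 = 0.170.
θ₂ = 360° × 26/29.53 = 317.0°, f₂ = (1 − cos θ₂)/2 = 0.135.
Change = f₂ − f₁ = -0.036 → -4 percentage points.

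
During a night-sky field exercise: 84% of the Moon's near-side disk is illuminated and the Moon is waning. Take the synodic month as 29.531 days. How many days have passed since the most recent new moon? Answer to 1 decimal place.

18.6 days

cos θ = 1 − 2f = -0.680, giving a principal value of 132.8°.
A waning Moon lies in 180°–360°, so θ = 360° − 132.8° = 227.2°.
Age = 29.531 × 227.2°/360° ≈ 18.63 days.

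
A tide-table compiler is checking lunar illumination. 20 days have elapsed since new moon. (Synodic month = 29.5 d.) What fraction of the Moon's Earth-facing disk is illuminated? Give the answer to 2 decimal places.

Elongation θ = 360° × 20/29.5 ≈ 244.1°.
Illuminated fraction = (1 − cos 244.1°)/2 = (1 − (-0.437))/2 ≈ 0.719.

0.72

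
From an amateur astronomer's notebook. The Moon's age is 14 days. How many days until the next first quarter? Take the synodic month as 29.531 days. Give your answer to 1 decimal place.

22.9 days

First quarter occurs at elongation 90°, i.e. at age 29.531 × 90/360 = 7.383 d.
This lunation's first quarter (7.383 d) has passed, so add one period: 36.914 − 14 = 22.914 days.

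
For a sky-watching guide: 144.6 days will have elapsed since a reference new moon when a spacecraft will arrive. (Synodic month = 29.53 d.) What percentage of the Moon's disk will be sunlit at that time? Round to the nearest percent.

10%

144.6/29.53 = 4.897 lunations, so 4 complete cycles and 26.48 d into the next.
Elongation θ = 360° × 26.48/29.53 ≈ 322.8°.
With cos θ = 0.797, the lit fraction is (1 − 0.797)/2 ≈ 0.102, so 10%.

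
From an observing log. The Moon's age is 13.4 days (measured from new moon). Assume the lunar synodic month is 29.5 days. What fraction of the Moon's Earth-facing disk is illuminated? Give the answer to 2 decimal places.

Elongation θ = 360° × 13.4/29.5 ≈ 163.5°.
cos 163.5° = (-0.959), so f = (1 − (-0.959))/2 = 0.979.

0.98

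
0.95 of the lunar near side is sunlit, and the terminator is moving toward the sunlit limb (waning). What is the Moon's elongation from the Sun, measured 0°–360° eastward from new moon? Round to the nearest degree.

cos θ = 1 − 2f = -0.900, giving a principal value of 154.2°.
A waning Moon lies in 180°–360°, so θ = 360° − 154.2° = 205.8°.

206°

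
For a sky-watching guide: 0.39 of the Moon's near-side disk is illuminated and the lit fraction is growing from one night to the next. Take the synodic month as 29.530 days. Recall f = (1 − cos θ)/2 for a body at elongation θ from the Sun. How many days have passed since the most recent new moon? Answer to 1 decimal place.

cos θ = 1 − 2f = 0.220, giving a principal value of 77.3°.
Before full moon the principal value applies: θ = 77.3°.
Age = 29.530 × 77.3°/360° ≈ 6.34 days.

6.3 days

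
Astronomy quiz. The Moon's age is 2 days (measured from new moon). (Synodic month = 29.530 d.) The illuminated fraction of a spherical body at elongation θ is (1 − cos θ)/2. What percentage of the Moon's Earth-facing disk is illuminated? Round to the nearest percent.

Elongation θ = 360° × 2/29.530 ≈ 24.4°.
With cos θ = 0.911, the lit fraction is (1 − 0.911)/2 ≈ 0.045, so 4%.

4%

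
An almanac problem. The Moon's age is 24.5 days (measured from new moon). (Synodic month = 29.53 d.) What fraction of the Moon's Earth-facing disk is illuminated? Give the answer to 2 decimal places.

0.26

Elongation θ = 360° × 24.5/29.53 ≈ 298.7°.
Illuminated fraction = (1 − cos 298.7°)/2 = (1 − 0.480)/2 ≈ 0.260.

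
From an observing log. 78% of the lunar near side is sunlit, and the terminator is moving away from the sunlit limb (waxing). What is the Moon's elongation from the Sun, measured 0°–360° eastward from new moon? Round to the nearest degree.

124°

From f = (1 − cos θ)/2: cos θ = 1 − 2×0.78 = -0.560; arccos → 124.1°.
Waxing ⇒ before full, so θ = 124.1°.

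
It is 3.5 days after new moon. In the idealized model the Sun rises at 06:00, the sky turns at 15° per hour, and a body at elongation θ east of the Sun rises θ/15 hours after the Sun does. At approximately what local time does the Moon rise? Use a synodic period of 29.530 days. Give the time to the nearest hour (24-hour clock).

09:00

Elongation θ = 360° × 3.5/29.530 ≈ 42.7°.
At 15° of sky rotation per hour, 42.7° corresponds to a 2.84 h lag.
06:00 + 2.84 h ≈ 08:51 → 09:00 to the nearest hour.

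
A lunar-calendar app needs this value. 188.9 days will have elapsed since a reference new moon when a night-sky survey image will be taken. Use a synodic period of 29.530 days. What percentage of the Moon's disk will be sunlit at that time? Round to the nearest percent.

90%

Reduce mod P: 188.9 − 6×29.530 = 11.72 d into the current lunation.
Phase angle: θ = 360°·(11.72 d)/(29.530 d) = 142.9°.
With cos θ = (-0.797), the lit fraction is (1 − (-0.797))/2 ≈ 0.899, so 90%.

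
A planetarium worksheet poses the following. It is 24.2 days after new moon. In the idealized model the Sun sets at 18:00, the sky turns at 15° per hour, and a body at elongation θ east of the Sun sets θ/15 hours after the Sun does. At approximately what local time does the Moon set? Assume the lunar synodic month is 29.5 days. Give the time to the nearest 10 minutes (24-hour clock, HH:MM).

13:40

Phase angle: θ = 360°·(24.2 d)/(29.5 d) = 295.3°.
At 15° of sky rotation per hour, 295.3° corresponds to a 19.69 h lag.
18:00 + 19.688 h ≈ 13:41 → 13:40 to the nearest ten minutes.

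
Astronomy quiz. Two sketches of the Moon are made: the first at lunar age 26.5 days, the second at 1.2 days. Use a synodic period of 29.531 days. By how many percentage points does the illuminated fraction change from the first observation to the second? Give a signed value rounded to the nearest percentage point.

-8 pp

First observation: θ = 360°·26.5/29.531 = 323.1°, so f = 0.100.
Second observation: θ = 14.6°, f = 0.016.
Δf = 0.016 − 0.100 = -0.084, i.e. -8 pp.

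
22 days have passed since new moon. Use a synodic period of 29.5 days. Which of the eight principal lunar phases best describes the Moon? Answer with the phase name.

θ ≈ 360° × 22/29.5 = 268°, which falls in the last quarter sector.

last quarter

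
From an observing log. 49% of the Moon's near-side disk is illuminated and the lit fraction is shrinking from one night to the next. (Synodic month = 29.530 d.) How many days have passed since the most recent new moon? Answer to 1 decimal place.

22.2 days

cos θ = 1 − 2f = 0.020, giving a principal value of 88.9°.
A waning Moon lies in 180°–360°, so θ = 360° − 88.9° = 271.1°.
That fraction of the synodic month is 271.1/360 × 29.530 d ≈ 22.24 d.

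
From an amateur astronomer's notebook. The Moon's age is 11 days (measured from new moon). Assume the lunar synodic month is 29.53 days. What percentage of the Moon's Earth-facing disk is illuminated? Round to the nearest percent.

Elongation θ = 360° × 11/29.53 ≈ 134.1°.
cos 134.1° = (-0.696), so f = (1 − (-0.696))/2 = 0.848, so 85%.

85%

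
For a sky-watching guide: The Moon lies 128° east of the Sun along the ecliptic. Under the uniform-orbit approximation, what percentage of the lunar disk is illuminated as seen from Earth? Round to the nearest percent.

81%

Half-versine of 128°: (1 − (-0.616))/2 = 0.808, i.e. 81%.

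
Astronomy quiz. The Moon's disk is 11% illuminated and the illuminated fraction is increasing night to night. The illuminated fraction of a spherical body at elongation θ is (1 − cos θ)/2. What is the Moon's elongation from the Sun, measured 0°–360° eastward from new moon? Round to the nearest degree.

39°

Invert f = (1 − cos θ)/2 to get cos θ = 1 − 2(0.11) = 0.780, hence θ₀ = arccos 0.780 = 38.7°.
The Moon is waxing (0°–180°), so θ = 38.7° directly.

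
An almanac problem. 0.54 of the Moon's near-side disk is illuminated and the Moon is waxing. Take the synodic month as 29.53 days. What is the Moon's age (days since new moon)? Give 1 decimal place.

7.8 days

cos θ = 1 − 2f = -0.080, giving a principal value of 94.6°.
The Moon is waxing (0°–180°), so θ = 94.6° directly.
That fraction of the synodic month is 94.6/360 × 29.53 d ≈ 7.76 d.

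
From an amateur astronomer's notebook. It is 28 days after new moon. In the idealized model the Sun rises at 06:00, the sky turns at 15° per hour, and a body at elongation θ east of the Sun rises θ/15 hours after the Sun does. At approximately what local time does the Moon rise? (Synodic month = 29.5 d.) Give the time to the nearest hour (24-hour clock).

The Moon has covered 28/29.5 of its cycle, so θ ≈ 360° × 28/29.5 = 341.7°.
The Moon trails the Sun by θ/15 = 341.7/15 ≈ 22.78 hours.
06:00 + 22.78 h ≈ 04:47 → 05:00 to the nearest hour.

05:00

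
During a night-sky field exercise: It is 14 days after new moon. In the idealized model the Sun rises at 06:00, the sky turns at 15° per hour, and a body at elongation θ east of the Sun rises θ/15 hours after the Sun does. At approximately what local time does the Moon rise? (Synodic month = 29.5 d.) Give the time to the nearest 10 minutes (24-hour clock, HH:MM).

Elongation θ = 360° × 14/29.5 ≈ 170.8°.
At 15° of sky rotation per hour, 170.8° corresponds to a 11.39 h lag.
06:00 + 11.390 h ≈ 17:23 → 17:20 to the nearest ten minutes.

17:20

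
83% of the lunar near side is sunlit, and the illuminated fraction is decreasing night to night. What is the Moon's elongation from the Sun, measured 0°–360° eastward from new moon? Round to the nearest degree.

229°

cos θ = 1 − 2f = -0.660, giving a principal value of 131.3°.
A waning Moon lies in 180°–360°, so θ = 360° − 131.3° = 228.7°.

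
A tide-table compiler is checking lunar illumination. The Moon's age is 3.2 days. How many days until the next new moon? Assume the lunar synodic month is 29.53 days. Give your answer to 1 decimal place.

The next new moon completes the synodic month: 29.53 − 3.2 = 26.330 days.

26.3 days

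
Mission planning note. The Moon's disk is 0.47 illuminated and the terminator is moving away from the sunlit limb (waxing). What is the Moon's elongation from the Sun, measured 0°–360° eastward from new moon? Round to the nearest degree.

From f = (1 − cos θ)/2: cos θ = 1 − 2×0.47 = 0.060; arccos → 86.6°.
Waxing ⇒ before full, so θ = 86.6°.

87°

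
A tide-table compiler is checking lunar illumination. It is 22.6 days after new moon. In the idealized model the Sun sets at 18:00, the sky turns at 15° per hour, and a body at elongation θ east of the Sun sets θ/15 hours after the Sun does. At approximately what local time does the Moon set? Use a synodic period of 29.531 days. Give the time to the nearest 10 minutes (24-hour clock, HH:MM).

12:20

Phase angle: θ = 360°·(22.6 d)/(29.531 d) = 275.5°.
Delay after the Sun = 275.5° / (15°/h) ≈ 18.37 h.
18:00 + 18.367 h ≈ 12:22 → 12:20 to the nearest ten minutes.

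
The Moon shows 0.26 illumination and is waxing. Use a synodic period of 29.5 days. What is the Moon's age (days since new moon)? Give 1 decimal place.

Invert f = (1 − cos θ)/2 to get cos θ = 1 − 2(0.26) = 0.480, hence θ₀ = arccos 0.480 = 61.3°.
Before full moon the principal value applies: θ = 61.3°.
That fraction of the synodic month is 61.3/360 × 29.5 d ≈ 5.02 d.

5.0 days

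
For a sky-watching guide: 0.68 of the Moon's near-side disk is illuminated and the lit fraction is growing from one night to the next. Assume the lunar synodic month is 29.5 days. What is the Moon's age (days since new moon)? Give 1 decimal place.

Invert f = (1 − cos θ)/2 to get cos θ = 1 − 2(0.68) = -0.360, hence θ₀ = arccos -0.360 = 111.1°.
The Moon is waxing (0°–180°), so θ = 111.1° directly.
At 360°/29.5 d per day, 111.1° corresponds to 9.10 days.

9.1 days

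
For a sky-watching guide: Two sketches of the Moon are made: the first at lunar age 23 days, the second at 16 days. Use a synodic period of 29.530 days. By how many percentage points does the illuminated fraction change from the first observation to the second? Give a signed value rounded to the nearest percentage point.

+57 percentage points

θ₁ = 360° × 23/29.530 = 280.4°, f₁ = (1 − cos θ₁)/2 = 0.410.
θ₂ = 360° × 16/29.530 = 195.1°, f₂ = (1 − cos θ₂)/2 = 0.983.
Change = f₂ − f₁ = +0.573 → +57 percentage points.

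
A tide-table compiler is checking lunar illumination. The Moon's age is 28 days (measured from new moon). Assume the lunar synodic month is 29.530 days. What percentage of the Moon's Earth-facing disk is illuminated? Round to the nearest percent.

3%

Phase angle: θ = 360°·(28 d)/(29.530 d) = 341.3°.
Illuminated fraction = (1 − cos 341.3°)/2 = (1 − 0.947)/2 ≈ 0.026, so 3%.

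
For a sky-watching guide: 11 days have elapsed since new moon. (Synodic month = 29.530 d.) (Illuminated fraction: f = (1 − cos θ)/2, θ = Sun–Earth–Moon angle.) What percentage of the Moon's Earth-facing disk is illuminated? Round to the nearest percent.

Elongation θ = 360° × 11/29.530 ≈ 134.1°.
cos 134.1° = (-0.696), so f = (1 − (-0.696))/2 = 0.848, so 85%.

85%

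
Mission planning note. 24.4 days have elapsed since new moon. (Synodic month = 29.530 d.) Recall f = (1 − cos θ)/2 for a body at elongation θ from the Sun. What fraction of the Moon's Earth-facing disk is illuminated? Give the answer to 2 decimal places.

0.27

Phase angle: θ = 360°·(24.4 d)/(29.530 d) = 297.5°.
cos 297.5° = 0.461, so f = (1 − 0.461)/2 = 0.269.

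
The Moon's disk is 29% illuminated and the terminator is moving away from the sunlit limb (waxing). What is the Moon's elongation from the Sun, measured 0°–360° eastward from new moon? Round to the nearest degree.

Invert f = (1 − cos θ)/2 to get cos θ = 1 − 2(0.29) = 0.420, hence θ₀ = arccos 0.420 = 65.2°.
Before full moon the principal value applies: θ = 65.2°.

65°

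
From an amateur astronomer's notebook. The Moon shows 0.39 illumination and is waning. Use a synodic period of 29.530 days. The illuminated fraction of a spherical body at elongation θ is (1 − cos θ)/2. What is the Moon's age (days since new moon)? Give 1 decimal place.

Invert f = (1 − cos θ)/2 to get cos θ = 1 − 2(0.39) = 0.220, hence θ₀ = arccos 0.220 = 77.3°.
Waning ⇒ past full, so θ = 360° − 77.3° = 282.7°.
Age = 29.530 × 282.7°/360° ≈ 23.19 days.

23.2 days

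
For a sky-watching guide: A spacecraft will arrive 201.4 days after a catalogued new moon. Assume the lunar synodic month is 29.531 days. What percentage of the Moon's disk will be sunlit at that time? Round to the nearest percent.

29%

201.4/29.531 = 6.820 lunations, so 6 complete cycles and 24.21 d into the next.
Elongation θ = 360° × 24.21/29.531 ≈ 295.2°.
Illuminated fraction = (1 − cos 295.2°)/2 = (1 − 0.426)/2 ≈ 0.287, so 29%.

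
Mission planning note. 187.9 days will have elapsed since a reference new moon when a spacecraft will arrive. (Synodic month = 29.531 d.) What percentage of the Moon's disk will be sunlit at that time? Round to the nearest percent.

83%

187.9/29.531 = 6.363 lunations, so 6 complete cycles and 10.71 d into the next.
The Moon has covered 10.71/29.531 of its cycle, so θ ≈ 360° × 10.71/29.531 = 130.6°.
With cos θ = (-0.651), the lit fraction is (1 − (-0.651))/2 ≈ 0.825, so 83%.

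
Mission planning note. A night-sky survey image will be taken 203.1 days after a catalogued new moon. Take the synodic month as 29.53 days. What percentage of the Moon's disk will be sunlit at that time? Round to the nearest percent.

14%

203.1 d spans 6 complete synodic months (6 × 29.53 = 177.18 d) plus 25.92 d.
The Moon has covered 25.92/29.53 of its cycle, so θ ≈ 360° × 25.92/29.53 = 316.0°.
Illuminated fraction = (1 − cos 316.0°)/2 = (1 − 0.719)/2 ≈ 0.140, so 14%.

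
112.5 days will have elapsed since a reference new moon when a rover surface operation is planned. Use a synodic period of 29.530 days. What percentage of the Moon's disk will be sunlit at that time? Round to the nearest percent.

112.5/29.530 = 3.810 lunations, so 3 complete cycles and 23.91 d into the next.
The Moon has covered 23.91/29.530 of its cycle, so θ ≈ 360° × 23.91/29.530 = 291.5°.
Illuminated fraction = (1 − cos 291.5°)/2 = (1 − 0.366)/2 ≈ 0.317, so 32%.

32%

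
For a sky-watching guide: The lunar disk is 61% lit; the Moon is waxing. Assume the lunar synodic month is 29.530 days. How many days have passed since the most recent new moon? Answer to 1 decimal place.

From f = (1 − cos θ)/2: cos θ = 1 − 2×0.61 = -0.220; arccos → 102.7°.
Waxing ⇒ before full, so θ = 102.7°.
Age = 29.530 × 102.7°/360° ≈ 8.42 days.

8.4 days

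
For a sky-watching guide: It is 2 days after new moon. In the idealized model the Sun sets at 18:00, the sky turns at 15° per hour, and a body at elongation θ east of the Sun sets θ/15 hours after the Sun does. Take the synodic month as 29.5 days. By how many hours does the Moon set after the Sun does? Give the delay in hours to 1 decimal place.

Elongation θ = 360° × 2/29.5 ≈ 24.4°.
The Moon trails the Sun by θ/15 = 24.4/15 ≈ 1.63 hours.
So the Moon sets 1.63 h after the Sun.

1.6 h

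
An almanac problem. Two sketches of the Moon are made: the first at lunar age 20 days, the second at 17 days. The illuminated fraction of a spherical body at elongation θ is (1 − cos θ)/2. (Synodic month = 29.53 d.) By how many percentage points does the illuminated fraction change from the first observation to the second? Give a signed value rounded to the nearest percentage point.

θ₁ = 360° × 20/29.53 = 243.8°, f₁ = (1 − cos θ₁)/2 = 0.721.
θ₂ = 360° × 17/29.53 = 207.2°, f₂ = (1 − cos θ₂)/2 = 0.945.
Change = f₂ − f₁ = +0.224 → +22 percentage points.

+22 pp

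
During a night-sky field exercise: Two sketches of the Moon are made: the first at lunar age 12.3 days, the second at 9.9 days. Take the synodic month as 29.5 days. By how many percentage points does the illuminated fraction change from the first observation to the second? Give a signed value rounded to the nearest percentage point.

-18 pp

θ₁ = 360° × 12.3/29.5 = 150.1°, f₁ = (1 − cos θ₁)/2 = 0.933.
θ₂ = 360° × 9.9/29.5 = 120.8°, f₂ = (1 − cos θ₂)/2 = 0.756.
Change = f₂ − f₁ = -0.177 → -18 percentage points.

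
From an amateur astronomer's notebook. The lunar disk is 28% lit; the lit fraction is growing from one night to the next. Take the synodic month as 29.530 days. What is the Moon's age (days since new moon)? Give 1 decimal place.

5.2 days

From f = (1 − cos θ)/2: cos θ = 1 − 2×0.28 = 0.440; arccos → 63.9°.
The Moon is waxing (0°–180°), so θ = 63.9° directly.
Age = 29.530 × 63.9°/360° ≈ 5.24 days.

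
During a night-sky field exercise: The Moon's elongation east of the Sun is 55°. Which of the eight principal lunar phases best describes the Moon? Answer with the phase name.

waxing crescent

The waxing crescent sector spans roughly 22°–68°; 55° falls inside it.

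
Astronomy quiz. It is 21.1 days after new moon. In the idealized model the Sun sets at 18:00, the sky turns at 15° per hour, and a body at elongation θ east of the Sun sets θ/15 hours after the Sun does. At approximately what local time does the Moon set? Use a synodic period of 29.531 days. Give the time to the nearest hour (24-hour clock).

The Moon has covered 21.1/29.531 of its cycle, so θ ≈ 360° × 21.1/29.531 = 257.2°.
At 15° of sky rotation per hour, 257.2° corresponds to a 17.15 h lag.
18:00 + 17.15 h ≈ 11:09 → 11:00 to the nearest hour.

11:00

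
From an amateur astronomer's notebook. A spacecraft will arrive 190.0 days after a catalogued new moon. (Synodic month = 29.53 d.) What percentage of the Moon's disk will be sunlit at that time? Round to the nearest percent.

Reduce mod P: 190.0 − 6×29.53 = 12.82 d into the current lunation.
Elongation θ = 360° × 12.82/29.53 ≈ 156.3°.
Illuminated fraction = (1 − cos 156.3°)/2 = (1 − (-0.916))/2 ≈ 0.958, so 96%.

96%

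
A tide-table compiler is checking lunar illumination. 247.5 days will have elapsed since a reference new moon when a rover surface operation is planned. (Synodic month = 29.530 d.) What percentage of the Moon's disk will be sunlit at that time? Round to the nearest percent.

87%

247.5/29.530 = 8.381 lunations, so 8 complete cycles and 11.26 d into the next.
The Moon has covered 11.26/29.530 of its cycle, so θ ≈ 360° × 11.26/29.530 = 137.3°.
Illuminated fraction = (1 − cos 137.3°)/2 = (1 − (-0.735))/2 ≈ 0.867, so 87%.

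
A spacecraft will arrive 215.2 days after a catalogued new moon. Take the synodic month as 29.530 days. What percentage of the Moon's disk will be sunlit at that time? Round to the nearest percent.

62%

215.2 d spans 7 complete synodic months (7 × 29.530 = 206.71 d) plus 8.49 d.
Phase angle: θ = 360°·(8.49 d)/(29.530 d) = 103.5°.
With cos θ = (-0.233), the lit fraction is (1 − (-0.233))/2 ≈ 0.617, so 62%.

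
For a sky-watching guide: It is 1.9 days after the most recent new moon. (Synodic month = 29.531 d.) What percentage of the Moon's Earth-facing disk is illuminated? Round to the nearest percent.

Elongation θ = 360° × 1.9/29.531 ≈ 23.2°.
Illuminated fraction = (1 − cos 23.2°)/2 = (1 − 0.919)/2 ≈ 0.040, so 4%.

4%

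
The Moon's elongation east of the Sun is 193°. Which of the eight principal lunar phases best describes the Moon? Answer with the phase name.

The full moon sector spans roughly 158°–202°; 193° falls inside it.

full moon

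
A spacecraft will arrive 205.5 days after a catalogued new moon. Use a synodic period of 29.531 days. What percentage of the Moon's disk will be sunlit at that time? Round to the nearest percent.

Reduce mod P: 205.5 − 6×29.531 = 28.31 d into the current lunation.
Elongation θ = 360° × 28.31/29.531 ≈ 345.2°.
With cos θ = 0.967, the lit fraction is (1 − 0.967)/2 ≈ 0.017, so 2%.

2%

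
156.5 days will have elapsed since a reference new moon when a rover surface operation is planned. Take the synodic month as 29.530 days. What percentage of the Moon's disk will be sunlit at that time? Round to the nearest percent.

65%

156.5/29.530 = 5.300 lunations, so 5 complete cycles and 8.85 d into the next.
The Moon has covered 8.85/29.530 of its cycle, so θ ≈ 360° × 8.85/29.530 = 107.9°.
With cos θ = (-0.307), the lit fraction is (1 − (-0.307))/2 ≈ 0.654, so 65%.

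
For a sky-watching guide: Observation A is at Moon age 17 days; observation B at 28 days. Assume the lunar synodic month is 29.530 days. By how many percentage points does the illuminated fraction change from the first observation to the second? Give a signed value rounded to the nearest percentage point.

-92 pp

θ₁ = 360° × 17/29.530 = 207.2°, f₁ = (1 − cos θ₁)/2 = 0.945.
θ₂ = 360° × 28/29.530 = 341.3°, f₂ = (1 − cos θ₂)/2 = 0.026.
Change = f₂ − f₁ = -0.918 → -92 percentage points.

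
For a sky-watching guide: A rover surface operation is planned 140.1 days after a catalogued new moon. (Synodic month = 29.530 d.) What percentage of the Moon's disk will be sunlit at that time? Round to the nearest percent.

52%

140.1 d spans 4 complete synodic months (4 × 29.530 = 118.12 d) plus 21.98 d.
Elongation θ = 360° × 21.98/29.530 ≈ 268.0°.
Illuminated fraction = (1 − cos 268.0°)/2 = (1 − (-0.036))/2 ≈ 0.518, so 52%.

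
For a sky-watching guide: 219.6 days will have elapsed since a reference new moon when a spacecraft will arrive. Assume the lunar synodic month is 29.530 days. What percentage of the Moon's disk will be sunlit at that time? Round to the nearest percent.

96%

219.6 d spans 7 complete synodic months (7 × 29.530 = 206.71 d) plus 12.89 d.
Elongation θ = 360° × 12.89/29.530 ≈ 157.1°.
With cos θ = (-0.921), the lit fraction is (1 − (-0.921))/2 ≈ 0.961, so 96%.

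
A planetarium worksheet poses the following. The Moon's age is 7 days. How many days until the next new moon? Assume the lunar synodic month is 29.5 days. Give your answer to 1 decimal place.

One full lunation from the last new moon is 29.5 d; remaining = 29.5 − 7 = 22.500 d.

22.5 days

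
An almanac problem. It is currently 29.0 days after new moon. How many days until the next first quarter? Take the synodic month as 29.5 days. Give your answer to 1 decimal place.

First quarter occurs at elongation 90°, i.e. at age 29.5 × 90/360 = 7.375 d.
This lunation's first quarter (7.375 d) has passed, so add one period: 36.875 − 29.0 = 7.875 days.

7.9 days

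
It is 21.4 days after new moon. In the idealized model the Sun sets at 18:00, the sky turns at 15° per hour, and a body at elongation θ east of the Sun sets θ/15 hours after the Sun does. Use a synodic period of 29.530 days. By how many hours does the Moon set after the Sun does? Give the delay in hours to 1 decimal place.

17.4 h

Elongation θ = 360° × 21.4/29.530 ≈ 260.9°.
Delay after the Sun = 260.9° / (15°/h) ≈ 17.39 h.
So the Moon sets 17.39 h after the Sun.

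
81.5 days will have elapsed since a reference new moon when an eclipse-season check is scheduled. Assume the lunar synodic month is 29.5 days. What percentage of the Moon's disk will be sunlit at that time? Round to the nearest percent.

Reduce mod P: 81.5 − 2×29.5 = 22.50 d into the current lunation.
Elongation θ = 360° × 22.50/29.5 ≈ 274.6°.
Illuminated fraction = (1 − cos 274.6°)/2 = (1 − 0.080)/2 ≈ 0.460, so 46%.

46%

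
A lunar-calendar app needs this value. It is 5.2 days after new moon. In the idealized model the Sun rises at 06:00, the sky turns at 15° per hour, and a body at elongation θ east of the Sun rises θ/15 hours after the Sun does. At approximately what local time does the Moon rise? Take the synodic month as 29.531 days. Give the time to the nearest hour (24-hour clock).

Elongation θ = 360° × 5.2/29.531 ≈ 63.4°.
The Moon trails the Sun by θ/15 = 63.4/15 ≈ 4.23 hours.
06:00 + 4.23 h ≈ 10:14 → 10:00 to the nearest hour.

10:00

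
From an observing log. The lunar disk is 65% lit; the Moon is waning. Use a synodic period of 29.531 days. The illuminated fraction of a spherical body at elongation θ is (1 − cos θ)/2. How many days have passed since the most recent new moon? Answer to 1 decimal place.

20.7 days

cos θ = 1 − 2f = -0.300, giving a principal value of 107.5°.
Waning ⇒ past full, so θ = 360° − 107.5° = 252.5°.
Age = 29.531 × 252.5°/360° ≈ 20.72 days.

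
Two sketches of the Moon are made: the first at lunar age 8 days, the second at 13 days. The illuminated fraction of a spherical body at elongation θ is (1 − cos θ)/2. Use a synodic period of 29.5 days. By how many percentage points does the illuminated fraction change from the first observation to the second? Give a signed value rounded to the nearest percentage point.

θ₁ = 360° × 8/29.5 = 97.6°, f₁ = (1 − cos θ₁)/2 = 0.566.
θ₂ = 360° × 13/29.5 = 158.6°, f₂ = (1 − cos θ₂)/2 = 0.966.
Change = f₂ − f₁ = +0.399 → +40 percentage points.

+40 pp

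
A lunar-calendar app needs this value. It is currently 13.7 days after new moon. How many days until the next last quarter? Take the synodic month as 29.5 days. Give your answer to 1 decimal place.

8.4 days

Last quarter is 0.75 of the way through the cycle: age 0.75 × 29.5 = 22.125 d.
So 8.425 days remain (22.125 − 13.7).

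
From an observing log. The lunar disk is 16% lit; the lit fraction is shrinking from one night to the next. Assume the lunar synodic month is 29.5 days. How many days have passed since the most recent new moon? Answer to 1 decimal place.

25.6 days

Invert f = (1 − cos θ)/2 to get cos θ = 1 − 2(0.16) = 0.680, hence θ₀ = arccos 0.680 = 47.2°.
Waning ⇒ past full, so θ = 360° − 47.2° = 312.8°.
That fraction of the synodic month is 312.8/360 × 29.5 d ≈ 25.64 d.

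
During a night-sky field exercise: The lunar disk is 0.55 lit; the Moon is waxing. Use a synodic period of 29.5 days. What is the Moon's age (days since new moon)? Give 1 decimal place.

Invert f = (1 − cos θ)/2 to get cos θ = 1 − 2(0.55) = -0.100, hence θ₀ = arccos -0.100 = 95.7°.
Waxing ⇒ before full, so θ = 95.7°.
Age = 29.5 × 95.7°/360° ≈ 7.85 days.

7.8 days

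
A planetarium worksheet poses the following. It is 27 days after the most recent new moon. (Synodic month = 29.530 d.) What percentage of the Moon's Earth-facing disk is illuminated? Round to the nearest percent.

7%

Elongation θ = 360° × 27/29.530 ≈ 329.2°.
Illuminated fraction = (1 − cos 329.2°)/2 = (1 − 0.859)/2 ≈ 0.071, so 7%.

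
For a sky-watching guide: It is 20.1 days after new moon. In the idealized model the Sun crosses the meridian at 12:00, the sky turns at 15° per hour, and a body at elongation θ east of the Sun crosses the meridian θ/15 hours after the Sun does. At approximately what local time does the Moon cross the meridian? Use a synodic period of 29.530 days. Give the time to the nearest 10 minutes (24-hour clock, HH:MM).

Elongation θ = 360° × 20.1/29.530 ≈ 245.0°.
Delay after the Sun = 245.0° / (15°/h) ≈ 16.34 h.
12:00 + 16.336 h ≈ 04:20 → 04:20 to the nearest ten minutes.

04:20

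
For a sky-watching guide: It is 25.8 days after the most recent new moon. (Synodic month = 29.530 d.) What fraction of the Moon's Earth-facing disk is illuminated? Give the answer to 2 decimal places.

Phase angle: θ = 360°·(25.8 d)/(29.530 d) = 314.5°.
Illuminated fraction = (1 − cos 314.5°)/2 = (1 − 0.701)/2 ≈ 0.149.

0.15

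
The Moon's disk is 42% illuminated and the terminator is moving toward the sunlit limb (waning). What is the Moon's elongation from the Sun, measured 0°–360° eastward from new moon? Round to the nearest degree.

279°

From f = (1 − cos θ)/2: cos θ = 1 − 2×0.42 = 0.160; arccos → 80.8°.
Since the Moon is past full (waning), take the reflex angle: θ = 360° − 80.8° = 279.2°.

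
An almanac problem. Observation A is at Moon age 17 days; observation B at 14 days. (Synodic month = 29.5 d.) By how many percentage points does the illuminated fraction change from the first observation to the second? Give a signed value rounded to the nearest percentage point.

+5 pp

θ₁ = 360° × 17/29.5 = 207.5°, f₁ = (1 − cos θ₁)/2 = 0.944.
θ₂ = 360° × 14/29.5 = 170.8°, f₂ = (1 − cos θ₂)/2 = 0.994.
Change = f₂ − f₁ = +0.050 → +5 percentage points.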